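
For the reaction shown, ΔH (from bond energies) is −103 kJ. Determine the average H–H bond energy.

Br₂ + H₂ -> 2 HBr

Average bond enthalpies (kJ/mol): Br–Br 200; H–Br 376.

Let D be the H–H bond energy.
Σ(broken) = 1×200 + 1×D = 200 + D
Σ(formed) = 2×376 = 752
ΔH = Σ(broken) − Σ(formed) = (200 + D) − (752) = −552 + D
Setting this equal to −103 kJ gives D = 449 kJ/mol.

D(H–H) ≈ 449 kJ/mol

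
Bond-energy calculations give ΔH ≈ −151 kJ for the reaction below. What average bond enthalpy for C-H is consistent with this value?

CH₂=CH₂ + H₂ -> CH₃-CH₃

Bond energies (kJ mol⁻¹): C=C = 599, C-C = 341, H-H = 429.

D(C-H) ≈ 419 kJ/mol

Let D be the C-H bond energy.
Σ(broken) = 4×D + 1×599 + 1×429 = 1028 + 4D
Σ(formed) = 1×341 + 6×D = 341 + 6D
ΔH = Σ(broken) − Σ(formed) = (1028 + 4D) − (341 + 6D) = +687 − 2D
Setting this equal to −151 kJ gives 2D = 838, so D = 419 kJ/mol.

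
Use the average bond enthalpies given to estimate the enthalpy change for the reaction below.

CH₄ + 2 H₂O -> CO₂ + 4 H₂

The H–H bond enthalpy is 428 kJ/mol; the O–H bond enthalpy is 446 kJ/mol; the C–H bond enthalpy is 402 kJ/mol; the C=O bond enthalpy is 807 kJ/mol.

ΔH ≈ +66 kJ

Bonds broken (reactants):
  C–H: 4 × 402 = 1608
  O–H: 4 × 446 = 1784
  Σ(broken) = 3392 kJ
Bonds formed (products):
  C=O: 2 × 807 = 1614
  H–H: 4 × 428 = 1712
  Σ(formed) = 3326 kJ
ΔH = Σ(broken) − Σ(formed) = 3392 − 3326 = +66 kJ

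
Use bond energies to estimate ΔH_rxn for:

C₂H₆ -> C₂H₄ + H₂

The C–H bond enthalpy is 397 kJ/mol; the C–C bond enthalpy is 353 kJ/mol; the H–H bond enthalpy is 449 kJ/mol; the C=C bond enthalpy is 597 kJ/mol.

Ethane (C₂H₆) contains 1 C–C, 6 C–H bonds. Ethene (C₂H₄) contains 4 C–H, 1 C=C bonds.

ΔH ≈ +101 kJ

Bonds broken (reactants):
  C–C: 1 × 353 = 353
  C–H: 6 × 397 = 2382
  Σ(broken) = 2735 kJ
Bonds formed (products):
  C–H: 4 × 397 = 1588
  C=C: 1 × 597 = 597
  H–H: 1 × 449 = 449
  Σ(formed) = 2634 kJ
ΔH = Σ(broken) − Σ(formed) = 2735 − 2634 = +101 kJ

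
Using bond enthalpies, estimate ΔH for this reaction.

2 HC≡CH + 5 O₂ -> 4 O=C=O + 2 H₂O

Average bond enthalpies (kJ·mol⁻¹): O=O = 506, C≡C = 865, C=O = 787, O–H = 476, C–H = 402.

Bonds broken (reactants):
  C≡C: 2 × 865 = 1730
  C–H: 4 × 402 = 1608
  O=O: 5 × 506 = 2530
  Σ(broken) = 5868 kJ
Bonds formed (products):
  C=O: 8 × 787 = 6296
  O–H: 4 × 476 = 1904
  Σ(formed) = 8200 kJ
ΔH = Σ(broken) − Σ(formed) = 5868 − 8200 = −2332 kJ

ΔH ≈ −2332 kJ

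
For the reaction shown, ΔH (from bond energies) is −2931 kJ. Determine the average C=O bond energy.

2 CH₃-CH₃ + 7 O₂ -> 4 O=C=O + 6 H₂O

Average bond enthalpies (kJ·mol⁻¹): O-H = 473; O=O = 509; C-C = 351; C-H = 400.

D(C=O) ≈ 790 kJ/mol

Let D be the C=O bond energy.
Σ(broken) = 2×351 + 12×400 + 7×509 = 9065
Σ(formed) = 8×D + 12×473 = 5676 + 8D
ΔH = Σ(broken) − Σ(formed) = (9065) − (5676 + 8D) = +3389 − 8D
Setting this equal to −2931 kJ gives 8D = 6320, so D = 790 kJ/mol.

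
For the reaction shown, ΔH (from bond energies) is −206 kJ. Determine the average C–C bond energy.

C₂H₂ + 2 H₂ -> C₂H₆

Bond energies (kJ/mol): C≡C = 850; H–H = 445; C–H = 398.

D(C–C) ≈ 354 kJ/mol

Let D be the C–C bond energy.
Σ(broken) = 1×850 + 2×398 + 2×445 = 2536
Σ(formed) = 1×D + 6×398 = 2388 + D
ΔH = Σ(broken) − Σ(formed) = (2536) − (2388 + D) = +148 − D
Setting this equal to −206 kJ gives D = 354 kJ/mol.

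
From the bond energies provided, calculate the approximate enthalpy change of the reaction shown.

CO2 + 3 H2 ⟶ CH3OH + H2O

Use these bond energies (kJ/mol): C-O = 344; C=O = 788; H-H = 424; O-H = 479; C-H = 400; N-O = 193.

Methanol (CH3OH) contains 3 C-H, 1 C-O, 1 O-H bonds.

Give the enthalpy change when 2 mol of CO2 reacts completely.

ΔH = −266 kJ

Bonds broken (reactants):
  C=O: 2 × 788 = 1576
  H-H: 3 × 424 = 1272
  Σ(broken) = 2848 kJ
Bonds formed (products):
  C-H: 3 × 400 = 1200
  C-O: 1 × 344 = 344
  O-H: 3 × 479 = 1437
  Σ(formed) = 2981 kJ
ΔH = Σ(broken) − Σ(formed) = 2848 − 2981 = −133 kJ
For 2× the reaction as written: 2 × (−133) = −266 kJ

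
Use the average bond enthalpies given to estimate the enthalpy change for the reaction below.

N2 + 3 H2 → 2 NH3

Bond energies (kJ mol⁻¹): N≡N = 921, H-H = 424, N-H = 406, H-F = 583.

Bonds broken (reactants):
  H-H: 3 × 424 = 1272
  N≡N: 1 × 921 = 921
  Σ(broken) = 2193 kJ
Bonds formed (products):
  N-H: 6 × 406 = 2436
  Σ(formed) = 2436 kJ
ΔH = Σ(broken) − Σ(formed) = 2193 − 2436 = −243 kJ

ΔH ≈ −243 kJ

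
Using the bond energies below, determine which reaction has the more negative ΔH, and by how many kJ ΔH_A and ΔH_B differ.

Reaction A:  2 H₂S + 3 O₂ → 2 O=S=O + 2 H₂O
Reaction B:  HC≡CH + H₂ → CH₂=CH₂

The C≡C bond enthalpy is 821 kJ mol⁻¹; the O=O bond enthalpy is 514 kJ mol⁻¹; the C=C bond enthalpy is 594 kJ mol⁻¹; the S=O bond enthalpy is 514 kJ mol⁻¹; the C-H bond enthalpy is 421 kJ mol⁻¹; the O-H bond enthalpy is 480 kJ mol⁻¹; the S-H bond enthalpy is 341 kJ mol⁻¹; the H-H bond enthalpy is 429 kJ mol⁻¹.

Reaction A, by 884 kJ

Reaction A:
  Bonds broken (reactants):
    O=O: 3 × 514 = 1542
    S-H: 4 × 341 = 1364
    Σ(broken) = 2906 kJ
  Bonds formed (products):
    O-H: 4 × 480 = 1920
    S=O: 4 × 514 = 2056
    Σ(formed) = 3976 kJ
  ΔH_A = 2906 − 3976 = −1070 kJ
Reaction B:
  Bonds broken (reactants):
    C≡C: 1 × 821 = 821
    C-H: 2 × 421 = 842
    H-H: 1 × 429 = 429
    Σ(broken) = 2092 kJ
  Bonds formed (products):
    C-H: 4 × 421 = 1684
    C=C: 1 × 594 = 594
    Σ(formed) = 2278 kJ
  ΔH_B = 2092 − 2278 = −186 kJ
ΔH_A − ΔH_B = −884 kJ, so reaction A has the more negative ΔH; |ΔH_A − ΔH_B| = 884 kJ.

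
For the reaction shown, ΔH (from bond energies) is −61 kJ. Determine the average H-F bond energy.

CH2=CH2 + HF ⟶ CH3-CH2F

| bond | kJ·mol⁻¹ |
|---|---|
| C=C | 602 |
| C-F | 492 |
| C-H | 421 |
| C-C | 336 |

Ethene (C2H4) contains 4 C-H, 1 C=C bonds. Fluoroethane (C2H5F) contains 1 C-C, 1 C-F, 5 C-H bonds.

Let D be the H-F bond energy.
Σ(broken) = 4×421 + 1×602 + 1×D = 2286 + D
Σ(formed) = 1×336 + 1×492 + 5×421 = 2933
ΔH = Σ(broken) − Σ(formed) = (2286 + D) − (2933) = −647 + D
Setting this equal to −61 kJ gives D = 586 kJ/mol.

D(H-F) ≈ 586 kJ/mol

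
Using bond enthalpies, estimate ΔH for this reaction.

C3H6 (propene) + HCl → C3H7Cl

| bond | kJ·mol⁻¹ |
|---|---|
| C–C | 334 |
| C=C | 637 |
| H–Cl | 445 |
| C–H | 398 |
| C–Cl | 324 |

Bonds broken (reactants):
  C–C: 1 × 334 = 334
  C–H: 6 × 398 = 2388
  C=C: 1 × 637 = 637
  H–Cl: 1 × 445 = 445
  Σ(broken) = 3804 kJ
Bonds formed (products):
  C–C: 2 × 334 = 668
  C–Cl: 1 × 324 = 324
  C–H: 7 × 398 = 2786
  Σ(formed) = 3778 kJ
ΔH = Σ(broken) − Σ(formed) = 3804 − 3778 = +26 kJ

ΔH ≈ +26 kJ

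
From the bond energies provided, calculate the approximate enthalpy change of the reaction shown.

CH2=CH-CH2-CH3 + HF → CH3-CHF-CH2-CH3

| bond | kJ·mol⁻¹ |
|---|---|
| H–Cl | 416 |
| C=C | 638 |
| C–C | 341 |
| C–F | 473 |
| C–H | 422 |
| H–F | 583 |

Bonds broken (reactants):
  C–C: 2 × 341 = 682
  C–H: 8 × 422 = 3376
  C=C: 1 × 638 = 638
  H–F: 1 × 583 = 583
  Σ(broken) = 5279 kJ
Bonds formed (products):
  C–C: 3 × 341 = 1023
  C–F: 1 × 473 = 473
  C–H: 9 × 422 = 3798
  Σ(formed) = 5294 kJ
ΔH = Σ(broken) − Σ(formed) = 5279 − 5294 = −15 kJ

ΔH ≈ −15 kJ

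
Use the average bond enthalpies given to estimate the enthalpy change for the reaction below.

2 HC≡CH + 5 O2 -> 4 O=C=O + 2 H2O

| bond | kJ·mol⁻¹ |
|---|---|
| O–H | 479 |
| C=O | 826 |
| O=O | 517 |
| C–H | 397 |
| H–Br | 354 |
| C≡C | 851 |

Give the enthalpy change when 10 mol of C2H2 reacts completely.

Bonds broken (reactants):
  C≡C: 2 × 851 = 1702
  C–H: 4 × 397 = 1588
  O=O: 5 × 517 = 2585
  Σ(broken) = 5875 kJ
Bonds formed (products):
  C=O: 8 × 826 = 6608
  O–H: 4 × 479 = 1916
  Σ(formed) = 8524 kJ
ΔH = Σ(broken) − Σ(formed) = 5875 − 8524 = −2649 kJ
For 5× the reaction as written: 5 × (−2649) = −13245 kJ

ΔH = −13245 kJ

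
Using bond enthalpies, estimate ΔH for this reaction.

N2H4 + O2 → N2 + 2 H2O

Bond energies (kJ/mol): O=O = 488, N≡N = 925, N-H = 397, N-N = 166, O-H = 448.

ΔH ≈ −475 kJ

Bonds broken (reactants):
  N-H: 4 × 397 = 1588
  N-N: 1 × 166 = 166
  O=O: 1 × 488 = 488
  Σ(broken) = 2242 kJ
Bonds formed (products):
  N≡N: 1 × 925 = 925
  O-H: 4 × 448 = 1792
  Σ(formed) = 2717 kJ
ΔH = Σ(broken) − Σ(formed) = 2242 − 2717 = −475 kJ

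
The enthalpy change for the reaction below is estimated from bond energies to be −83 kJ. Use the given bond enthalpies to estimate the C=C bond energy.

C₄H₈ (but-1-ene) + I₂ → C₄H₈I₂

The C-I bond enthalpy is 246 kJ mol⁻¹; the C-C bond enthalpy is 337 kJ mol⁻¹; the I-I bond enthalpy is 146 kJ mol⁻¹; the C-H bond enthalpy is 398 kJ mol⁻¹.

D(C=C) ≈ 600 kJ/mol

Let D be the C=C bond energy.
Σ(broken) = 2×337 + 8×398 + 1×D + 1×146 = 4004 + D
Σ(formed) = 3×337 + 8×398 + 2×246 = 4687
ΔH = Σ(broken) − Σ(formed) = (4004 + D) − (4687) = −683 + D
Setting this equal to −83 kJ gives D = 600 kJ/mol.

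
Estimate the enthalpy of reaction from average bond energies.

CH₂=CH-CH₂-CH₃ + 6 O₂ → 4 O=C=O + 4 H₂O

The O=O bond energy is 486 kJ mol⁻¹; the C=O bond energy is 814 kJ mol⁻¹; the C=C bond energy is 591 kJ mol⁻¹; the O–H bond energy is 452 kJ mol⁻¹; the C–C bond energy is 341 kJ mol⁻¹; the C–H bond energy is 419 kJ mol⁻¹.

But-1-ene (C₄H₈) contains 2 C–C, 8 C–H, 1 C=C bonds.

Bonds broken (reactants):
  C–C: 2 × 341 = 682
  C–H: 8 × 419 = 3352
  C=C: 1 × 591 = 591
  O=O: 6 × 486 = 2916
  Σ(broken) = 7541 kJ
Bonds formed (products):
  C=O: 8 × 814 = 6512
  O–H: 8 × 452 = 3616
  Σ(formed) = 10128 kJ
ΔH = Σ(broken) − Σ(formed) = 7541 − 10128 = −2587 kJ

ΔH ≈ −2587 kJ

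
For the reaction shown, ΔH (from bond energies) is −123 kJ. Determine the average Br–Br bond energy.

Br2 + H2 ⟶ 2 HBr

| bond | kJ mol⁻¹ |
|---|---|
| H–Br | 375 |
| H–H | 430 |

Let D be the Br–Br bond energy.
Σ(broken) = 1×D + 1×430 = 430 + D
Σ(formed) = 2×375 = 750
ΔH = Σ(broken) − Σ(formed) = (430 + D) − (750) = −320 + D
Setting this equal to −123 kJ gives D = 197 kJ/mol.

D(Br–Br) ≈ 197 kJ/mol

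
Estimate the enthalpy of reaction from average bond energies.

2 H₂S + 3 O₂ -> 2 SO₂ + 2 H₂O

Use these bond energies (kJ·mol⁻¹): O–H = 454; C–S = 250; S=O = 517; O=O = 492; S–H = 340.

Bonds broken (reactants):
  O=O: 3 × 492 = 1476
  S–H: 4 × 340 = 1360
  Σ(broken) = 2836 kJ
Bonds formed (products):
  O–H: 4 × 454 = 1816
  S=O: 4 × 517 = 2068
  Σ(formed) = 3884 kJ
ΔH = Σ(broken) − Σ(formed) = 2836 − 3884 = −1048 kJ

ΔH ≈ −1048 kJ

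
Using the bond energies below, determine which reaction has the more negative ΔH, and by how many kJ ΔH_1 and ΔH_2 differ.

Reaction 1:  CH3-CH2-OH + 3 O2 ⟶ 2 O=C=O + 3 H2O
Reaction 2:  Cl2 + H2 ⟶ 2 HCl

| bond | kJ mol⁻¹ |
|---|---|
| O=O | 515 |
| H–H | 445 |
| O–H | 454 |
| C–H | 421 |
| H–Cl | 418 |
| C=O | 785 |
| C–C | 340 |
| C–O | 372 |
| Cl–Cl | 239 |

Reaction 1:
  Bonds broken (reactants):
    C–C: 1 × 340 = 340
    C–H: 5 × 421 = 2105
    C–O: 1 × 372 = 372
    O–H: 1 × 454 = 454
    O=O: 3 × 515 = 1545
    Σ(broken) = 4816 kJ
  Bonds formed (products):
    C=O: 4 × 785 = 3140
    O–H: 6 × 454 = 2724
    Σ(formed) = 5864 kJ
  ΔH_1 = 4816 − 5864 = −1048 kJ
Reaction 2:
  Bonds broken (reactants):
    Cl–Cl: 1 × 239 = 239
    H–H: 1 × 445 = 445
    Σ(broken) = 684 kJ
  Bonds formed (products):
    H–Cl: 2 × 418 = 836
    Σ(formed) = 836 kJ
  ΔH_2 = 684 − 836 = −152 kJ
ΔH_1 − ΔH_2 = −896 kJ, so reaction 1 has the more negative ΔH; |ΔH_1 − ΔH_2| = 896 kJ.

Reaction 1, by 896 kJ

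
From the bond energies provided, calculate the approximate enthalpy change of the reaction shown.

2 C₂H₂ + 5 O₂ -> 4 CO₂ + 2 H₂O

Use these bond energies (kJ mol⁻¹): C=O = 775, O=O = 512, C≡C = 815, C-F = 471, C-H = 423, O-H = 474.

Bonds broken (reactants):
  C≡C: 2 × 815 = 1630
  C-H: 4 × 423 = 1692
  O=O: 5 × 512 = 2560
  Σ(broken) = 5882 kJ
Bonds formed (products):
  C=O: 8 × 775 = 6200
  O-H: 4 × 474 = 1896
  Σ(formed) = 8096 kJ
ΔH = Σ(broken) − Σ(formed) = 5882 − 8096 = −2214 kJ

ΔH ≈ −2214 kJ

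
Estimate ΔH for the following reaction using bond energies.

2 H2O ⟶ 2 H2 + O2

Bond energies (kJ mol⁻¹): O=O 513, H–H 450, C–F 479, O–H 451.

Bonds broken (reactants):
  O–H: 4 × 451 = 1804
  Σ(broken) = 1804 kJ
Bonds formed (products):
  H–H: 2 × 450 = 900
  O=O: 1 × 513 = 513
  Σ(formed) = 1413 kJ
ΔH = Σ(broken) − Σ(formed) = 1804 − 1413 = +391 kJ

ΔH ≈ +391 kJ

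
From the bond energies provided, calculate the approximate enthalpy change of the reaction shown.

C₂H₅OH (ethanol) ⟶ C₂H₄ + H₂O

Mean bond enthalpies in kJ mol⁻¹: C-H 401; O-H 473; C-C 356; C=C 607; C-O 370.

ΔH ≈ +47 kJ

Bonds broken (reactants):
  C-C: 1 × 356 = 356
  C-H: 5 × 401 = 2005
  C-O: 1 × 370 = 370
  O-H: 1 × 473 = 473
  Σ(broken) = 3204 kJ
Bonds formed (products):
  C-H: 4 × 401 = 1604
  C=C: 1 × 607 = 607
  O-H: 2 × 473 = 946
  Σ(formed) = 3157 kJ
ΔH = Σ(broken) − Σ(formed) = 3204 − 3157 = +47 kJ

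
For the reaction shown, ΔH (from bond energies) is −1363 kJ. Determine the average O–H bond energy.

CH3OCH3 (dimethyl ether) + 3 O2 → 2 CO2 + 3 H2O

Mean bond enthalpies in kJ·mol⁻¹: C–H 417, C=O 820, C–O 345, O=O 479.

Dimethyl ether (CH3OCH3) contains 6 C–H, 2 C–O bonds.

D(O–H) ≈ 452 kJ/mol

Let D be the O–H bond energy.
Σ(broken) = 6×417 + 2×345 + 3×479 = 4629
Σ(formed) = 4×820 + 6×D = 3280 + 6D
ΔH = Σ(broken) − Σ(formed) = (4629) − (3280 + 6D) = +1349 − 6D
Setting this equal to −1363 kJ gives 6D = 2712, so D = 452 kJ/mol.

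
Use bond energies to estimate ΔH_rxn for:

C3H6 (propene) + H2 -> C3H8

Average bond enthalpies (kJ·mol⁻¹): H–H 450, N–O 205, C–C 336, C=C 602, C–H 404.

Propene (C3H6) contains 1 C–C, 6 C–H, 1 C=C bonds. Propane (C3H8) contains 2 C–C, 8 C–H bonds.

Bonds broken (reactants):
  C–C: 1 × 336 = 336
  C–H: 6 × 404 = 2424
  C=C: 1 × 602 = 602
  H–H: 1 × 450 = 450
  Σ(broken) = 3812 kJ
Bonds formed (products):
  C–C: 2 × 336 = 672
  C–H: 8 × 404 = 3232
  Σ(formed) = 3904 kJ
ΔH = Σ(broken) − Σ(formed) = 3812 − 3904 = −92 kJ

ΔH ≈ −92 kJ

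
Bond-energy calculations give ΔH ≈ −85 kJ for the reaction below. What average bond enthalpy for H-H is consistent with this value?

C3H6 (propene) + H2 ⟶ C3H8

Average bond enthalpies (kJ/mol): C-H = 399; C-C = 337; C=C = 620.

Let D be the H-H bond energy.
Σ(broken) = 1×337 + 6×399 + 1×620 + 1×D = 3351 + D
Σ(formed) = 2×337 + 8×399 = 3866
ΔH = Σ(broken) − Σ(formed) = (3351 + D) − (3866) = −515 + D
Setting this equal to −85 kJ gives D = 430 kJ/mol.

D(H-H) ≈ 430 kJ/mol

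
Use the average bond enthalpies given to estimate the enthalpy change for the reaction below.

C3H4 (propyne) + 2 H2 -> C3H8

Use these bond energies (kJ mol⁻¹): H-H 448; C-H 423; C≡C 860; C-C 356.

ΔH ≈ −292 kJ

Bonds broken (reactants):
  C≡C: 1 × 860 = 860
  C-C: 1 × 356 = 356
  C-H: 4 × 423 = 1692
  H-H: 2 × 448 = 896
  Σ(broken) = 3804 kJ
Bonds formed (products):
  C-C: 2 × 356 = 712
  C-H: 8 × 423 = 3384
  Σ(formed) = 4096 kJ
ΔH = Σ(broken) − Σ(formed) = 3804 − 4096 = −292 kJ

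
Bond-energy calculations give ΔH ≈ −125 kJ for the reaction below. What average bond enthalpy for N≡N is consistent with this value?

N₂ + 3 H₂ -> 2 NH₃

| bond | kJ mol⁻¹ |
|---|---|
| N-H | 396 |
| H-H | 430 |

D(N≡N) ≈ 961 kJ/mol

Let D be the N≡N bond energy.
Σ(broken) = 3×430 + 1×D = 1290 + D
Σ(formed) = 6×396 = 2376
ΔH = Σ(broken) − Σ(formed) = (1290 + D) − (2376) = −1086 + D
Setting this equal to −125 kJ gives D = 961 kJ/mol.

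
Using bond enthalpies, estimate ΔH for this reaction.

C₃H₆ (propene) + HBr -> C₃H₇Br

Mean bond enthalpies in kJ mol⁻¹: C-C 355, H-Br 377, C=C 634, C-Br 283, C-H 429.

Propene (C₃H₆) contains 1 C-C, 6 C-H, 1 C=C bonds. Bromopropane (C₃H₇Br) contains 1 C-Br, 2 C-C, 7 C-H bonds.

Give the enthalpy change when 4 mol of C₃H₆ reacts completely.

Bonds broken (reactants):
  C-C: 1 × 355 = 355
  C-H: 6 × 429 = 2574
  C=C: 1 × 634 = 634
  H-Br: 1 × 377 = 377
  Σ(broken) = 3940 kJ
Bonds formed (products):
  C-Br: 1 × 283 = 283
  C-C: 2 × 355 = 710
  C-H: 7 × 429 = 3003
  Σ(formed) = 3996 kJ
ΔH = Σ(broken) − Σ(formed) = 3940 − 3996 = −56 kJ
For 4× the reaction as written: 4 × (−56) = −224 kJ

ΔH = −224 kJ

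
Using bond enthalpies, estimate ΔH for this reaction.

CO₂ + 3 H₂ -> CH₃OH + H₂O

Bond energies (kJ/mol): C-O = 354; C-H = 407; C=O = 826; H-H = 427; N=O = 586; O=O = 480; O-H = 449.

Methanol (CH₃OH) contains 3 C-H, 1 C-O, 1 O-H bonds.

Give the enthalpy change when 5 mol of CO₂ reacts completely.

Bonds broken (reactants):
  C=O: 2 × 826 = 1652
  H-H: 3 × 427 = 1281
  Σ(broken) = 2933 kJ
Bonds formed (products):
  C-H: 3 × 407 = 1221
  C-O: 1 × 354 = 354
  O-H: 3 × 449 = 1347
  Σ(formed) = 2922 kJ
ΔH = Σ(broken) − Σ(formed) = 2933 − 2922 = +11 kJ
For 5× the reaction as written: 5 × (+11) = +55 kJ

ΔH = +55 kJ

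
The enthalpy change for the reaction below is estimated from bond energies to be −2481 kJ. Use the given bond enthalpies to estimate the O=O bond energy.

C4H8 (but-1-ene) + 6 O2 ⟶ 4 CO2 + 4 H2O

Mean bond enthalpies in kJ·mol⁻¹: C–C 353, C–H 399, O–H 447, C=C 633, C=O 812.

Let D be the O=O bond energy.
Σ(broken) = 2×353 + 8×399 + 1×633 + 6×D = 4531 + 6D
Σ(formed) = 8×812 + 8×447 = 10072
ΔH = Σ(broken) − Σ(formed) = (4531 + 6D) − (10072) = −5541 + 6D
Setting this equal to −2481 kJ gives 6D = 3060, so D = 510 kJ/mol.

D(O=O) ≈ 510 kJ/mol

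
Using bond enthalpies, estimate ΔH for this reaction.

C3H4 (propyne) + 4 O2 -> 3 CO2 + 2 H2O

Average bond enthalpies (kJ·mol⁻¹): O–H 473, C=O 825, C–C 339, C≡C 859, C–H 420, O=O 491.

ΔH ≈ −2000 kJ

Bonds broken (reactants):
  C≡C: 1 × 859 = 859
  C–C: 1 × 339 = 339
  C–H: 4 × 420 = 1680
  O=O: 4 × 491 = 1964
  Σ(broken) = 4842 kJ
Bonds formed (products):
  C=O: 6 × 825 = 4950
  O–H: 4 × 473 = 1892
  Σ(formed) = 6842 kJ
ΔH = Σ(broken) − Σ(formed) = 4842 − 6842 = −2000 kJ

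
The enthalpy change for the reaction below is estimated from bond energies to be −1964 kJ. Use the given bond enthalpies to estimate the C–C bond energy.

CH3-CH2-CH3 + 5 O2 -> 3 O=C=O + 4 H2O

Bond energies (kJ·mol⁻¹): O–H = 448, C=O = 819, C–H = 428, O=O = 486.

Let D be the C–C bond energy.
Σ(broken) = 2×D + 8×428 + 5×486 = 5854 + 2D
Σ(formed) = 6×819 + 8×448 = 8498
ΔH = Σ(broken) − Σ(formed) = (5854 + 2D) − (8498) = −2644 + 2D
Setting this equal to −1964 kJ gives 2D = 680, so D = 340 kJ/mol.

D(C–C) ≈ 340 kJ/mol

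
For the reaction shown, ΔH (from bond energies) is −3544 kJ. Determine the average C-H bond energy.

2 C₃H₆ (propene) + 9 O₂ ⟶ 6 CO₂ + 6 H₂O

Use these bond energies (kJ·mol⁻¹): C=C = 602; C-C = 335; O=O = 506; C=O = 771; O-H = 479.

Let D be the C-H bond energy.
Σ(broken) = 2×335 + 12×D + 2×602 + 9×506 = 6428 + 12D
Σ(formed) = 12×771 + 12×479 = 15000
ΔH = Σ(broken) − Σ(formed) = (6428 + 12D) − (15000) = −8572 + 12D
Setting this equal to −3544 kJ gives 12D = 5028, so D = 419 kJ/mol.

D(C-H) ≈ 419 kJ/mol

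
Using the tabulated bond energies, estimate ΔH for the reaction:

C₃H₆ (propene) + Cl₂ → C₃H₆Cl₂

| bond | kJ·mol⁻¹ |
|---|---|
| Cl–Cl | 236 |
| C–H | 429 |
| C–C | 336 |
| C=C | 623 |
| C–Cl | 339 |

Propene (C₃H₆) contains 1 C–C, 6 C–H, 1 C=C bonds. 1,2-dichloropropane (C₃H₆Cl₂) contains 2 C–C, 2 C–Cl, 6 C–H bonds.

Bonds broken (reactants):
  C–C: 1 × 336 = 336
  C–H: 6 × 429 = 2574
  C=C: 1 × 623 = 623
  Cl–Cl: 1 × 236 = 236
  Σ(broken) = 3769 kJ
Bonds formed (products):
  C–C: 2 × 336 = 672
  C–Cl: 2 × 339 = 678
  C–H: 6 × 429 = 2574
  Σ(formed) = 3924 kJ
ΔH = Σ(broken) − Σ(formed) = 3769 − 3924 = −155 kJ

ΔH ≈ −155 kJ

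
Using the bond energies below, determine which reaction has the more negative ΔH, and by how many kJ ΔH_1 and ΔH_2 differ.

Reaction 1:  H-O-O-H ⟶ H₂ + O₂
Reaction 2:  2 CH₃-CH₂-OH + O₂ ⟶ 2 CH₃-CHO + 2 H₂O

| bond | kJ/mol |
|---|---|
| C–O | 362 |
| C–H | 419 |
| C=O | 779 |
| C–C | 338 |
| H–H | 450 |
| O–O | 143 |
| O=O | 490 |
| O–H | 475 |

Reaction 2, by 609 kJ

Reaction 1:
  Bonds broken (reactants):
    O–H: 2 × 475 = 950
    O–O: 1 × 143 = 143
    Σ(broken) = 1093 kJ
  Bonds formed (products):
    H–H: 1 × 450 = 450
    O=O: 1 × 490 = 490
    Σ(formed) = 940 kJ
  ΔH_1 = 1093 − 940 = +153 kJ
Reaction 2:
  Bonds broken (reactants):
    C–C: 2 × 338 = 676
    C–H: 10 × 419 = 4190
    C–O: 2 × 362 = 724
    O–H: 2 × 475 = 950
    O=O: 1 × 490 = 490
    Σ(broken) = 7030 kJ
  Bonds formed (products):
    C–C: 2 × 338 = 676
    C–H: 8 × 419 = 3352
    C=O: 2 × 779 = 1558
    O–H: 4 × 475 = 1900
    Σ(formed) = 7486 kJ
  ΔH_2 = 7030 − 7486 = −456 kJ
ΔH_1 − ΔH_2 = +609 kJ, so reaction 2 has the more negative ΔH; |ΔH_1 − ΔH_2| = 609 kJ.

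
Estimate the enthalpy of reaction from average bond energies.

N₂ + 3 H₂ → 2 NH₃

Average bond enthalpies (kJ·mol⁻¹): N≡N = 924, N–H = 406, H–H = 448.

Bonds broken (reactants):
  H–H: 3 × 448 = 1344
  N≡N: 1 × 924 = 924
  Σ(broken) = 2268 kJ
Bonds formed (products):
  N–H: 6 × 406 = 2436
  Σ(formed) = 2436 kJ
ΔH = Σ(broken) − Σ(formed) = 2268 − 2436 = −168 kJ

ΔH ≈ −168 kJ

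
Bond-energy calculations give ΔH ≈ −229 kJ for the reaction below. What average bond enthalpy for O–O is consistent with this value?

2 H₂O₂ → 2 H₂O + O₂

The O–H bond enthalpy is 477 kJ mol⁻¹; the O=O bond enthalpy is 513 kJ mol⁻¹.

Let D be the O–O bond energy.
Σ(broken) = 4×477 + 2×D = 1908 + 2D
Σ(formed) = 4×477 + 1×513 = 2421
ΔH = Σ(broken) − Σ(formed) = (1908 + 2D) − (2421) = −513 + 2D
Setting this equal to −229 kJ gives 2D = 284, so D = 142 kJ/mol.

D(O–O) ≈ 142 kJ/mol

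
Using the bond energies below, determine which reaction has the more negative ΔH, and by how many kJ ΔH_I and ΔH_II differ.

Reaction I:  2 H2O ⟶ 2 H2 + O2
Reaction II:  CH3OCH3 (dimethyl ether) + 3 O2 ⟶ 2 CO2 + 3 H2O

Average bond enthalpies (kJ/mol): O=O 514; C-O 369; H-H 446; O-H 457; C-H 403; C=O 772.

Reaction II, by 1554 kJ

Reaction I:
  Bonds broken (reactants):
    O-H: 4 × 457 = 1828
    Σ(broken) = 1828 kJ
  Bonds formed (products):
    H-H: 2 × 446 = 892
    O=O: 1 × 514 = 514
    Σ(formed) = 1406 kJ
  ΔH_I = 1828 − 1406 = +422 kJ
Reaction II:
  Bonds broken (reactants):
    C-H: 6 × 403 = 2418
    C-O: 2 × 369 = 738
    O=O: 3 × 514 = 1542
    Σ(broken) = 4698 kJ
  Bonds formed (products):
    C=O: 4 × 772 = 3088
    O-H: 6 × 457 = 2742
    Σ(formed) = 5830 kJ
  ΔH_II = 4698 − 5830 = −1132 kJ
ΔH_I − ΔH_II = +1554 kJ, so reaction II has the more negative ΔH; |ΔH_I − ΔH_II| = 1554 kJ.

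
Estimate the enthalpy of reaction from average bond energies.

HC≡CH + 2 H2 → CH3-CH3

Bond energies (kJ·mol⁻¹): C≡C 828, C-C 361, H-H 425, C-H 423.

Bonds broken (reactants):
  C≡C: 1 × 828 = 828
  C-H: 2 × 423 = 846
  H-H: 2 × 425 = 850
  Σ(broken) = 2524 kJ
Bonds formed (products):
  C-C: 1 × 361 = 361
  C-H: 6 × 423 = 2538
  Σ(formed) = 2899 kJ
ΔH = Σ(broken) − Σ(formed) = 2524 − 2899 = −375 kJ

ΔH ≈ −375 kJ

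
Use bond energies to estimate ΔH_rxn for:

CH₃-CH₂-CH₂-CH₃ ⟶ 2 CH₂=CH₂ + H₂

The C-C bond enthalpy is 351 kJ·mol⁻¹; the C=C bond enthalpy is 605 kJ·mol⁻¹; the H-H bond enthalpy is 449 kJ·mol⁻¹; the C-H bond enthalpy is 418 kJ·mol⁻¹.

ΔH ≈ +230 kJ

Bonds broken (reactants):
  C-C: 3 × 351 = 1053
  C-H: 10 × 418 = 4180
  Σ(broken) = 5233 kJ
Bonds formed (products):
  C-H: 8 × 418 = 3344
  C=C: 2 × 605 = 1210
  H-H: 1 × 449 = 449
  Σ(formed) = 5003 kJ
ΔH = Σ(broken) − Σ(formed) = 5233 − 5003 = +230 kJ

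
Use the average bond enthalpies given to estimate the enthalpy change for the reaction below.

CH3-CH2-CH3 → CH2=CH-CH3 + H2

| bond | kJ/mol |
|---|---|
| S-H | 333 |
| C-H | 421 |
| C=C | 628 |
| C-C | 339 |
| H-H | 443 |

Bonds broken (reactants):
  C-C: 2 × 339 = 678
  C-H: 8 × 421 = 3368
  Σ(broken) = 4046 kJ
Bonds formed (products):
  C-C: 1 × 339 = 339
  C-H: 6 × 421 = 2526
  C=C: 1 × 628 = 628
  H-H: 1 × 443 = 443
  Σ(formed) = 3936 kJ
ΔH = Σ(broken) − Σ(formed) = 4046 − 3936 = +110 kJ

ΔH ≈ +110 kJ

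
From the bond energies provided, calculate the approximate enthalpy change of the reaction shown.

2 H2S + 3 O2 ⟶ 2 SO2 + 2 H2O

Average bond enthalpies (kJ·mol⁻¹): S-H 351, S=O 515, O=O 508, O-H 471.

ΔH ≈ −1016 kJ

Bonds broken (reactants):
  O=O: 3 × 508 = 1524
  S-H: 4 × 351 = 1404
  Σ(broken) = 2928 kJ
Bonds formed (products):
  O-H: 4 × 471 = 1884
  S=O: 4 × 515 = 2060
  Σ(formed) = 3944 kJ
ΔH = Σ(broken) − Σ(formed) = 2928 − 3944 = −1016 kJ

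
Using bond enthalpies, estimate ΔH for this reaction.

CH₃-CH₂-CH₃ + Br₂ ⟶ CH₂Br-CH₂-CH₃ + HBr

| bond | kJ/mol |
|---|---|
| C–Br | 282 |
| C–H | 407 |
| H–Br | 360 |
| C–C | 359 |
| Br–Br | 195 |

ΔH ≈ −40 kJ

Bonds broken (reactants):
  Br–Br: 1 × 195 = 195
  C–C: 2 × 359 = 718
  C–H: 8 × 407 = 3256
  Σ(broken) = 4169 kJ
Bonds formed (products):
  C–Br: 1 × 282 = 282
  C–C: 2 × 359 = 718
  C–H: 7 × 407 = 2849
  H–Br: 1 × 360 = 360
  Σ(formed) = 4209 kJ
ΔH = Σ(broken) − Σ(formed) = 4169 − 4209 = −40 kJ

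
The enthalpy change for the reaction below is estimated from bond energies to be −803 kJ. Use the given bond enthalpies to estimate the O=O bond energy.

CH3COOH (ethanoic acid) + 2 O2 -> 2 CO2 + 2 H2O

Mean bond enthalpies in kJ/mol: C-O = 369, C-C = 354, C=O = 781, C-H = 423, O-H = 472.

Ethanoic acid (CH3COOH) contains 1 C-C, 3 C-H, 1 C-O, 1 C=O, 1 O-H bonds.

D(O=O) ≈ 482 kJ/mol

Let D be the O=O bond energy.
Σ(broken) = 1×354 + 3×423 + 1×369 + 1×781 + 1×472 + 2×D = 3245 + 2D
Σ(formed) = 4×781 + 4×472 = 5012
ΔH = Σ(broken) − Σ(formed) = (3245 + 2D) − (5012) = −1767 + 2D
Setting this equal to −803 kJ gives 2D = 964, so D = 482 kJ/mol.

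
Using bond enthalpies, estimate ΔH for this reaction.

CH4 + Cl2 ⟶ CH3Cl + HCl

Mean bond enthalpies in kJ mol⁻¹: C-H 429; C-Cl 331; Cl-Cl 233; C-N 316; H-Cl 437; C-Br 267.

Bonds broken (reactants):
  C-H: 4 × 429 = 1716
  Cl-Cl: 1 × 233 = 233
  Σ(broken) = 1949 kJ
Bonds formed (products):
  C-Cl: 1 × 331 = 331
  C-H: 3 × 429 = 1287
  H-Cl: 1 × 437 = 437
  Σ(formed) = 2055 kJ
ΔH = Σ(broken) − Σ(formed) = 1949 − 2055 = −106 kJ

ΔH ≈ −106 kJ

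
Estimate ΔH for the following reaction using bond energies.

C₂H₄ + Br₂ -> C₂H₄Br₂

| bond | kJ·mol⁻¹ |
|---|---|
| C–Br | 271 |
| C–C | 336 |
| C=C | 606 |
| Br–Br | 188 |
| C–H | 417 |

ΔH ≈ −84 kJ

Bonds broken (reactants):
  Br–Br: 1 × 188 = 188
  C–H: 4 × 417 = 1668
  C=C: 1 × 606 = 606
  Σ(broken) = 2462 kJ
Bonds formed (products):
  C–Br: 2 × 271 = 542
  C–C: 1 × 336 = 336
  C–H: 4 × 417 = 1668
  Σ(formed) = 2546 kJ
ΔH = Σ(broken) − Σ(formed) = 2462 − 2546 = −84 kJ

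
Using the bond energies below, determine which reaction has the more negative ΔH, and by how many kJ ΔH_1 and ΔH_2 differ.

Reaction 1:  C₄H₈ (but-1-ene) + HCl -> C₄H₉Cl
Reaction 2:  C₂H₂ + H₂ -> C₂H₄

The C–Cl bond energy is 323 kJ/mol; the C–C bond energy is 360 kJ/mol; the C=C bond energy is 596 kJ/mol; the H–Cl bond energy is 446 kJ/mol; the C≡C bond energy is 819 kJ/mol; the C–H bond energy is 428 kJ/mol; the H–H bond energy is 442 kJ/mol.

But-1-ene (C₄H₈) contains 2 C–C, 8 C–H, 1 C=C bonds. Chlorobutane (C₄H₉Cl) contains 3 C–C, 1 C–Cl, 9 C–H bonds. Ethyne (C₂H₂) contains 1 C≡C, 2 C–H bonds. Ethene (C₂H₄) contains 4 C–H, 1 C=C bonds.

Reaction 2, by 122 kJ

Reaction 1:
  Bonds broken (reactants):
    C–C: 2 × 360 = 720
    C–H: 8 × 428 = 3424
    C=C: 1 × 596 = 596
    H–Cl: 1 × 446 = 446
    Σ(broken) = 5186 kJ
  Bonds formed (products):
    C–C: 3 × 360 = 1080
    C–Cl: 1 × 323 = 323
    C–H: 9 × 428 = 3852
    Σ(formed) = 5255 kJ
  ΔH_1 = 5186 − 5255 = −69 kJ
Reaction 2:
  Bonds broken (reactants):
    C≡C: 1 × 819 = 819
    C–H: 2 × 428 = 856
    H–H: 1 × 442 = 442
    Σ(broken) = 2117 kJ
  Bonds formed (products):
    C–H: 4 × 428 = 1712
    C=C: 1 × 596 = 596
    Σ(formed) = 2308 kJ
  ΔH_2 = 2117 − 2308 = −191 kJ
ΔH_1 − ΔH_2 = +122 kJ, so reaction 2 has the more negative ΔH; |ΔH_1 − ΔH_2| = 122 kJ.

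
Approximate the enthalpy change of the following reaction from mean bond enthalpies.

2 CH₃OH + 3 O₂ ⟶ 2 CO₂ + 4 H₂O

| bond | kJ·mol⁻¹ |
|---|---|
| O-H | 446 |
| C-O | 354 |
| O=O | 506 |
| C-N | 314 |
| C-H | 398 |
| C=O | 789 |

ΔH ≈ −1218 kJ

Bonds broken (reactants):
  C-H: 6 × 398 = 2388
  C-O: 2 × 354 = 708
  O-H: 2 × 446 = 892
  O=O: 3 × 506 = 1518
  Σ(broken) = 5506 kJ
Bonds formed (products):
  C=O: 4 × 789 = 3156
  O-H: 8 × 446 = 3568
  Σ(formed) = 6724 kJ
ΔH = Σ(broken) − Σ(formed) = 5506 − 6724 = −1218 kJ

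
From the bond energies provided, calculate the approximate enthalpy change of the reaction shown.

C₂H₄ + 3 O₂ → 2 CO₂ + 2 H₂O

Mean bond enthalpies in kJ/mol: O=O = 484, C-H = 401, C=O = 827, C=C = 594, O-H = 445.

Bonds broken (reactants):
  C-H: 4 × 401 = 1604
  C=C: 1 × 594 = 594
  O=O: 3 × 484 = 1452
  Σ(broken) = 3650 kJ
Bonds formed (products):
  C=O: 4 × 827 = 3308
  O-H: 4 × 445 = 1780
  Σ(formed) = 5088 kJ
ΔH = Σ(broken) − Σ(formed) = 3650 − 5088 = −1438 kJ

ΔH ≈ −1438 kJ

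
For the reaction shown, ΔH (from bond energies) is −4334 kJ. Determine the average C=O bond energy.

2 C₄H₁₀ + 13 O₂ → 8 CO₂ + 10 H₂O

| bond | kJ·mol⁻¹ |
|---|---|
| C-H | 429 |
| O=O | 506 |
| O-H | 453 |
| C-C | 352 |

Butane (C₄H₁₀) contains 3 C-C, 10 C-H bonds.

D(C=O) ≈ 784 kJ/mol

Let D be the C=O bond energy.
Σ(broken) = 6×352 + 20×429 + 13×506 = 17270
Σ(formed) = 16×D + 20×453 = 9060 + 16D
ΔH = Σ(broken) − Σ(formed) = (17270) − (9060 + 16D) = +8210 − 16D
Setting this equal to −4334 kJ gives 16D = 12544, so D = 784 kJ/mol.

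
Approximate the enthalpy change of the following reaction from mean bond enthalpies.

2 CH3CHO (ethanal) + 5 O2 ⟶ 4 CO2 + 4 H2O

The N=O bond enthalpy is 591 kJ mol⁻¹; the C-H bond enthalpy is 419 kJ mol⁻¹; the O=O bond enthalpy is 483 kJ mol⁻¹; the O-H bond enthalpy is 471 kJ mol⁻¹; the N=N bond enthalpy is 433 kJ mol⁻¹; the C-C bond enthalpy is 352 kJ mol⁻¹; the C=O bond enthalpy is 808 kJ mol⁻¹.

ΔH ≈ −2145 kJ

Bonds broken (reactants):
  C-C: 2 × 352 = 704
  C-H: 8 × 419 = 3352
  C=O: 2 × 808 = 1616
  O=O: 5 × 483 = 2415
  Σ(broken) = 8087 kJ
Bonds formed (products):
  C=O: 8 × 808 = 6464
  O-H: 8 × 471 = 3768
  Σ(formed) = 10232 kJ
ΔH = Σ(broken) − Σ(formed) = 8087 − 10232 = −2145 kJ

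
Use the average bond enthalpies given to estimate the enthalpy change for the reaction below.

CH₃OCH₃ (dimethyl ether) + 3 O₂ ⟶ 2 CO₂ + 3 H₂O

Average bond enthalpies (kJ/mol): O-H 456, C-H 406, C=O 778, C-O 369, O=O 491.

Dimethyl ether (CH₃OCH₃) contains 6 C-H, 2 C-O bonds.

ΔH ≈ −1201 kJ

Bonds broken (reactants):
  C-H: 6 × 406 = 2436
  C-O: 2 × 369 = 738
  O=O: 3 × 491 = 1473
  Σ(broken) = 4647 kJ
Bonds formed (products):
  C=O: 4 × 778 = 3112
  O-H: 6 × 456 = 2736
  Σ(formed) = 5848 kJ
ΔH = Σ(broken) − Σ(formed) = 4647 − 5848 = −1201 kJ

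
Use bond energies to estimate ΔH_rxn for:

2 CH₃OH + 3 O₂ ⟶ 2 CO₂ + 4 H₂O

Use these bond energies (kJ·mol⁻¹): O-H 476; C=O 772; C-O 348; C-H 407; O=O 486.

Bonds broken (reactants):
  C-H: 6 × 407 = 2442
  C-O: 2 × 348 = 696
  O-H: 2 × 476 = 952
  O=O: 3 × 486 = 1458
  Σ(broken) = 5548 kJ
Bonds formed (products):
  C=O: 4 × 772 = 3088
  O-H: 8 × 476 = 3808
  Σ(formed) = 6896 kJ
ΔH = Σ(broken) − Σ(formed) = 5548 − 6896 = −1348 kJ

ΔH ≈ −1348 kJ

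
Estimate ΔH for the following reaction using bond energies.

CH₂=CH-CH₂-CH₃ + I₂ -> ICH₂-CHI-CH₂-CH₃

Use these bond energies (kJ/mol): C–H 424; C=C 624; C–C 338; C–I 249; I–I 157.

ΔH ≈ −55 kJ

Bonds broken (reactants):
  C–C: 2 × 338 = 676
  C–H: 8 × 424 = 3392
  C=C: 1 × 624 = 624
  I–I: 1 × 157 = 157
  Σ(broken) = 4849 kJ
Bonds formed (products):
  C–C: 3 × 338 = 1014
  C–H: 8 × 424 = 3392
  C–I: 2 × 249 = 498
  Σ(formed) = 4904 kJ
ΔH = Σ(broken) − Σ(formed) = 4849 − 4904 = −55 kJ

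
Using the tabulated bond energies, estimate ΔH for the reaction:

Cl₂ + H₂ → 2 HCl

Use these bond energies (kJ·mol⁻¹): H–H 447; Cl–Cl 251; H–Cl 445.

Bonds broken (reactants):
  Cl–Cl: 1 × 251 = 251
  H–H: 1 × 447 = 447
  Σ(broken) = 698 kJ
Bonds formed (products):
  H–Cl: 2 × 445 = 890
  Σ(formed) = 890 kJ
ΔH = Σ(broken) − Σ(formed) = 698 − 890 = −192 kJ

ΔH ≈ −192 kJ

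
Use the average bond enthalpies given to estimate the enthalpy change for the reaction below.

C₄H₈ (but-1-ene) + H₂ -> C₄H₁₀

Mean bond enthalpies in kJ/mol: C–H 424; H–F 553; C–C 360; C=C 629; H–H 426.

ΔH ≈ −153 kJ

Bonds broken (reactants):
  C–C: 2 × 360 = 720
  C–H: 8 × 424 = 3392
  C=C: 1 × 629 = 629
  H–H: 1 × 426 = 426
  Σ(broken) = 5167 kJ
Bonds formed (products):
  C–C: 3 × 360 = 1080
  C–H: 10 × 424 = 4240
  Σ(formed) = 5320 kJ
ΔH = Σ(broken) − Σ(formed) = 5167 − 5320 = −153 kJ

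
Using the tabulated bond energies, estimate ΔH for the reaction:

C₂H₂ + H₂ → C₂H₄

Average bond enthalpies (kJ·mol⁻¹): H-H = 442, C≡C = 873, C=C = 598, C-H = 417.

Bonds broken (reactants):
  C≡C: 1 × 873 = 873
  C-H: 2 × 417 = 834
  H-H: 1 × 442 = 442
  Σ(broken) = 2149 kJ
Bonds formed (products):
  C-H: 4 × 417 = 1668
  C=C: 1 × 598 = 598
  Σ(formed) = 2266 kJ
ΔH = Σ(broken) − Σ(formed) = 2149 − 2266 = −117 kJ

ΔH ≈ −117 kJ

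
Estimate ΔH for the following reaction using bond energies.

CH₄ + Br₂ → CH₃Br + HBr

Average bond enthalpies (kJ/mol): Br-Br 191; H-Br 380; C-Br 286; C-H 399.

ΔH ≈ −76 kJ

Bonds broken (reactants):
  Br-Br: 1 × 191 = 191
  C-H: 4 × 399 = 1596
  Σ(broken) = 1787 kJ
Bonds formed (products):
  C-Br: 1 × 286 = 286
  C-H: 3 × 399 = 1197
  H-Br: 1 × 380 = 380
  Σ(formed) = 1863 kJ
ΔH = Σ(broken) − Σ(formed) = 1787 − 1863 = −76 kJ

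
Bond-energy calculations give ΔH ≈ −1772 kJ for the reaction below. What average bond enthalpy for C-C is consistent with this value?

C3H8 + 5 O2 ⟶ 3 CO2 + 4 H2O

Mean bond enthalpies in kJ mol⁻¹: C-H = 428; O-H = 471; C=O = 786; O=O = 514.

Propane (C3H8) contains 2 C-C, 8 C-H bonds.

D(C-C) ≈ 359 kJ/mol

Let D be the C-C bond energy.
Σ(broken) = 2×D + 8×428 + 5×514 = 5994 + 2D
Σ(formed) = 6×786 + 8×471 = 8484
ΔH = Σ(broken) − Σ(formed) = (5994 + 2D) − (8484) = −2490 + 2D
Setting this equal to −1772 kJ gives 2D = 718, so D = 359 kJ/mol.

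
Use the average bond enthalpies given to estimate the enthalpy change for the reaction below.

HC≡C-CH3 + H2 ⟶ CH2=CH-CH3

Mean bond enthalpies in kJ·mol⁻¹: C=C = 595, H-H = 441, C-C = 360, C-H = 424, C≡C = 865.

Bonds broken (reactants):
  C≡C: 1 × 865 = 865
  C-C: 1 × 360 = 360
  C-H: 4 × 424 = 1696
  H-H: 1 × 441 = 441
  Σ(broken) = 3362 kJ
Bonds formed (products):
  C-C: 1 × 360 = 360
  C-H: 6 × 424 = 2544
  C=C: 1 × 595 = 595
  Σ(formed) = 3499 kJ
ΔH = Σ(broken) − Σ(formed) = 3362 − 3499 = −137 kJ

ΔH ≈ −137 kJ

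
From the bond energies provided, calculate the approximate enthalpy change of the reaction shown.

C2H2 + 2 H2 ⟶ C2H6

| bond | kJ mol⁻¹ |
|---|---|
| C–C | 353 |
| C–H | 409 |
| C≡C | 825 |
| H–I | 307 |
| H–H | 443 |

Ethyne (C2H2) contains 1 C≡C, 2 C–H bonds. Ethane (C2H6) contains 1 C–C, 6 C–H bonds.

ΔH ≈ −278 kJ

Bonds broken (reactants):
  C≡C: 1 × 825 = 825
  C–H: 2 × 409 = 818
  H–H: 2 × 443 = 886
  Σ(broken) = 2529 kJ
Bonds formed (products):
  C–C: 1 × 353 = 353
  C–H: 6 × 409 = 2454
  Σ(formed) = 2807 kJ
ΔH = Σ(broken) − Σ(formed) = 2529 − 2807 = −278 kJ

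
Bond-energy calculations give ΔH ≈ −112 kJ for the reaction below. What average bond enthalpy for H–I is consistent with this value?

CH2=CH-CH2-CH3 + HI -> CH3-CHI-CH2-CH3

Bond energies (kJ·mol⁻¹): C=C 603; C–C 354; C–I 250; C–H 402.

D(H–I) ≈ 291 kJ/mol

Let D be the H–I bond energy.
Σ(broken) = 2×354 + 8×402 + 1×603 + 1×D = 4527 + D
Σ(formed) = 3×354 + 9×402 + 1×250 = 4930
ΔH = Σ(broken) − Σ(formed) = (4527 + D) − (4930) = −403 + D
Setting this equal to −112 kJ gives D = 291 kJ/mol.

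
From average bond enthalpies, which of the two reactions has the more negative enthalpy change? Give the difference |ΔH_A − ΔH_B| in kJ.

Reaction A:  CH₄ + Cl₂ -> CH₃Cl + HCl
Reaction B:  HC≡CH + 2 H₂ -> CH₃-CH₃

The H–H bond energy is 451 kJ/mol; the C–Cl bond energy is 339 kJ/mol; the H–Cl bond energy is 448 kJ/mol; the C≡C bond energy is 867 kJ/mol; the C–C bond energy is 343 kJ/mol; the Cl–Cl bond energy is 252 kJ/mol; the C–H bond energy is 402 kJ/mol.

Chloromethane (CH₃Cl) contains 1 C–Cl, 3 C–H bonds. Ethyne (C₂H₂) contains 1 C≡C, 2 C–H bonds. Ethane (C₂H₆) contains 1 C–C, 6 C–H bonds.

Reaction A:
  Bonds broken (reactants):
    C–H: 4 × 402 = 1608
    Cl–Cl: 1 × 252 = 252
    Σ(broken) = 1860 kJ
  Bonds formed (products):
    C–Cl: 1 × 339 = 339
    C–H: 3 × 402 = 1206
    H–Cl: 1 × 448 = 448
    Σ(formed) = 1993 kJ
  ΔH_A = 1860 − 1993 = −133 kJ
Reaction B:
  Bonds broken (reactants):
    C≡C: 1 × 867 = 867
    C–H: 2 × 402 = 804
    H–H: 2 × 451 = 902
    Σ(broken) = 2573 kJ
  Bonds formed (products):
    C–C: 1 × 343 = 343
    C–H: 6 × 402 = 2412
    Σ(formed) = 2755 kJ
  ΔH_B = 2573 − 2755 = −182 kJ
ΔH_A − ΔH_B = +49 kJ, so reaction B has the more negative ΔH; |ΔH_A − ΔH_B| = 49 kJ.

Reaction B, by 49 kJ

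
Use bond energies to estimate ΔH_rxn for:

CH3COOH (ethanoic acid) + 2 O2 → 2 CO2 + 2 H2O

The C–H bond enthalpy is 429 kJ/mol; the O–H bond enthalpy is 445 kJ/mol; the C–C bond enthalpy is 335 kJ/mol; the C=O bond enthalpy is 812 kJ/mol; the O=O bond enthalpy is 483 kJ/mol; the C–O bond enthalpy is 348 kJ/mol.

Bonds broken (reactants):
  C–C: 1 × 335 = 335
  C–H: 3 × 429 = 1287
  C–O: 1 × 348 = 348
  C=O: 1 × 812 = 812
  O–H: 1 × 445 = 445
  O=O: 2 × 483 = 966
  Σ(broken) = 4193 kJ
Bonds formed (products):
  C=O: 4 × 812 = 3248
  O–H: 4 × 445 = 1780
  Σ(formed) = 5028 kJ
ΔH = Σ(broken) − Σ(formed) = 4193 − 5028 = −835 kJ

ΔH ≈ −835 kJ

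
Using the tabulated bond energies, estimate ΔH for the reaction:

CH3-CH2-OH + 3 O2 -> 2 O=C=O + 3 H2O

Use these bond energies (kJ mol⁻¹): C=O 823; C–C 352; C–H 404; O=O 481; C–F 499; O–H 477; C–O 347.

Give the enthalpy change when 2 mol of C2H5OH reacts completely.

ΔH = −3030 kJ

Bonds broken (reactants):
  C–C: 1 × 352 = 352
  C–H: 5 × 404 = 2020
  C–O: 1 × 347 = 347
  O–H: 1 × 477 = 477
  O=O: 3 × 481 = 1443
  Σ(broken) = 4639 kJ
Bonds formed (products):
  C=O: 4 × 823 = 3292
  O–H: 6 × 477 = 2862
  Σ(formed) = 6154 kJ
ΔH = Σ(broken) − Σ(formed) = 4639 − 6154 = −1515 kJ
For 2× the reaction as written: 2 × (−1515) = −3030 kJ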